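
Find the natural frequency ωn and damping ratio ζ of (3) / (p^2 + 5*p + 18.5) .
Underdamped: complex pole -2.5 + 3.5j. ωn = |pole| = 4.301, ζ = -Re(pole)/ωn = 0.5812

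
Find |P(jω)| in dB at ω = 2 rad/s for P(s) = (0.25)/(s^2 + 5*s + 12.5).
Substitute s = j*2: P(j2) = 0.0123367 - 0.0145138j.
|P(j2)| = sqrt(Re² + Im²) = 0.01905.
20*log₁₀(0.01905) = -34.40 dB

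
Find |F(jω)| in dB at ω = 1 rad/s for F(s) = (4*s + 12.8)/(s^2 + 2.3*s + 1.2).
Substitute s = j*1: F(j1) = 2.20638 - 5.37336j.
|F(j1)| = sqrt(Re² + Im²) = 5.809.
20*log₁₀(5.809) = 15.28 dB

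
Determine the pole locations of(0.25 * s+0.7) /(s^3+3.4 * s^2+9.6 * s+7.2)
Set denominator = 0: s^3 + 3.4*s^2 + 9.6*s + 7.2 = (s + 1)(s^2 + 2.4*s + 7.2) = 0 → Poles: -1, -1.2 + 2.4j, -1.2 - 2.4j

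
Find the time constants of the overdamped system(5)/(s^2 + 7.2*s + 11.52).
Overdamped: real poles at -4.8, -2.4. τ = -1/pole → τ₁ = 0.2083, τ₂ = 0.4167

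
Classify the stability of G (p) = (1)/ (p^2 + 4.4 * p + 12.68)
Denominator: p^2 + 4.4*p + 12.68. Poles: -2.2 + 2.8j, -2.2 - 2.8j. Stable (all poles in LHP)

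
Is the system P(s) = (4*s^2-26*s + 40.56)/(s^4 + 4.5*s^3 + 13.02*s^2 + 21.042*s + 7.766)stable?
Denominator: s^4 + 4.5*s^3 + 13.02*s^2 + 21.042*s + 7.766 = (s + 0.5)(s + 2.2)(s^2 + 1.8*s + 7.06). Poles: -0.5, -0.9 + 2.5j, -0.9 - 2.5j, -2.2. All Re(p)<0: Yes (stable)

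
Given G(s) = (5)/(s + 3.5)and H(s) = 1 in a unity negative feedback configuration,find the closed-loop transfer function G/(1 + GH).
Closed-loop T = G/(1+GH).
Numerator: G_num * H_den = 5.
Denominator: G_den * H_den + G_num * H_num = (s + 3.5) + (5) = s + 8.5.
T(s) = (5)/(s + 8.5)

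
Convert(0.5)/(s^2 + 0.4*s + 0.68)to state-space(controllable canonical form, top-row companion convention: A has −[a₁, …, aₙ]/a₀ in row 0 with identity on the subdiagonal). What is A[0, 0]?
Reachable canonical form for den = s^2 + 0.4*s + 0.68: top row of A = -[a₁,a₂,...,aₙ]/a₀, ones on the subdiagonal, zeros elsewhere.
A = [[-0.4, -0.68], [1, 0]].
A[0,0] = -0.4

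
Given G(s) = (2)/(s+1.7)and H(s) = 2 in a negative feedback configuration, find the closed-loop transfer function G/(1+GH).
Closed-loop T = G/(1+GH).
Numerator: G_num * H_den = 2.
Denominator: G_den * H_den + G_num * H_num = (s + 1.7) + (4) = s + 5.7.
T(s) = (2)/(s + 5.7)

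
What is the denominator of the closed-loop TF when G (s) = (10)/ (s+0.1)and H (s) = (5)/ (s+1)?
Characteristic poly = G_den * H_den + G_num * H_num = (s^2 + 1.1*s + 0.1) + (50) = s^2 + 1.1*s + 50.1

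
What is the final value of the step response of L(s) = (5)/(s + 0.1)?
FVT: lim_{t→∞} y(t) = lim_{s→0} s*Y(s) where Y(s) = L(s)/s.
= lim_{s→0} L(s) = L(0) = num(0)/den(0) = 5/0.1 = 50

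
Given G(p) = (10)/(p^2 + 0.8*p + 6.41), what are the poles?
Set denominator = 0: p^2 + 0.8*p + 6.41 = 0 → Poles: -0.4 + 2.5j, -0.4 - 2.5j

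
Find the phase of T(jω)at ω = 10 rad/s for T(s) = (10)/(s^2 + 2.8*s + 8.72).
Substitute s = j*10: T(j10) = -0.100131 - 0.0307151j.
∠T(j10) = atan2(Im, Re) = atan2(-0.0307151, -0.100131) = -162.95°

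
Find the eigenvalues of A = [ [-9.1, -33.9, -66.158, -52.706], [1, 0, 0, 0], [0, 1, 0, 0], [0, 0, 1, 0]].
Eigenvalues solve det(λI - A) = 0.
Characteristic polynomial: λ^4 + 9.1*λ^3 + 33.9*λ^2 + 66.158*λ + 52.706 = 0.
Factor: (λ + 1.9)(λ + 3.8)(λ^2 + 3.4*λ + 7.3) = 0.
Roots: -1.7 + 2.1j, -1.7 - 2.1j, -1.9, -3.8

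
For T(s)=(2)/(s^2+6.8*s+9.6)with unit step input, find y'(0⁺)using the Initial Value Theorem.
IVT: y'(0⁺) = lim_{s→∞} s²·Y(s) = lim_{s→∞} s·T(s).
deg(num) = 0, deg(den) = 2, relative degree = 2 ≥ 2, so s·T(s) → 0. Initial slope = 0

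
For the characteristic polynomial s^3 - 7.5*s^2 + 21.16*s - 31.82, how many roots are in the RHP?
s^3 - 7.5*s^2 + 21.16*s - 31.82 = (s - 4.3)(s^2 - 3.2*s + 7.4). Poles: 1.6 + 2.2j, 1.6 - 2.2j, 4.3. RHP poles (Re>0): 3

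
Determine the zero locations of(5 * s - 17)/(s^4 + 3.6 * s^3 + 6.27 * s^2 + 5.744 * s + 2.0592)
Set numerator = 0: 5*s - 17 = 0 → Zeros: 3.4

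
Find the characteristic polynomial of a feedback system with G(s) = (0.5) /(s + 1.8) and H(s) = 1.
Characteristic poly = G_den * H_den + G_num * H_num = (s + 1.8) + (0.5) = s + 2.3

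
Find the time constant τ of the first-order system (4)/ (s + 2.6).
First-order system: τ = -1/pole. Pole = -2.6. τ = -1/(-2.6) = 0.3846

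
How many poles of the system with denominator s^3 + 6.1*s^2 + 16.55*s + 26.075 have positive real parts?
s^3 + 6.1*s^2 + 16.55*s + 26.075 = (s + 3.5)(s^2 + 2.6*s + 7.45). Poles: -1.3 + 2.4j, -1.3 - 2.4j, -3.5. RHP poles (Re>0): 0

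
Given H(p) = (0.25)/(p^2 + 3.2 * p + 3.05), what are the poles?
Set denominator = 0: p^2 + 3.2*p + 3.05 = 0 → Poles: -1.6 + 0.7j, -1.6 - 0.7j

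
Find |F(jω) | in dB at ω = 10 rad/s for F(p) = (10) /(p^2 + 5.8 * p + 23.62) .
Substitute p = j*10: F(j10) = -0.0830407 - 0.0630578j.
|F(j10)| = sqrt(Re² + Im²) = 0.1043.
20*log₁₀(0.1043) = -19.64 dB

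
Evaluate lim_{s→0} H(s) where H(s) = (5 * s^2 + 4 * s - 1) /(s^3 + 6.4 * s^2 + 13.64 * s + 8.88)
DC gain = H(0) = num(0)/den(0) = -1/8.88 = -0.1126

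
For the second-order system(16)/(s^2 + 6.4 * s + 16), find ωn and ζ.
Standard form: ωn²/(s²+2ζωn·s+ωn²).
const=16=ωn² → ωn=4, s coeff=6.4=2ζωn → ζ=0.8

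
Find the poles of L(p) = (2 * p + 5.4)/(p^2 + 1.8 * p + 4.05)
Set denominator = 0: p^2 + 1.8*p + 4.05 = 0 → Poles: -0.9 + 1.8j, -0.9 - 1.8j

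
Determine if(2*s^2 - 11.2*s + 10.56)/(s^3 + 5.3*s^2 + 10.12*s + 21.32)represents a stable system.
Denominator: s^3 + 5.3*s^2 + 10.12*s + 21.32 = (s + 4.1)(s^2 + 1.2*s + 5.2). Poles: -0.6 + 2.2j, -0.6 - 2.2j, -4.1. All Re(p)<0: Yes (stable)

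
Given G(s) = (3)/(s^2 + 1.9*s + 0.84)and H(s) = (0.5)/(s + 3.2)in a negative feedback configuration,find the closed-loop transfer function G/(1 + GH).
Closed-loop T = G/(1+GH).
Numerator: G_num * H_den = 3*s + 9.6.
Denominator: G_den * H_den + G_num * H_num = (s^3 + 5.1*s^2 + 6.92*s + 2.688) + (1.5) = s^3 + 5.1*s^2 + 6.92*s + 4.188.
T(s) = (3*s + 9.6)/(s^3 + 5.1*s^2 + 6.92*s + 4.188)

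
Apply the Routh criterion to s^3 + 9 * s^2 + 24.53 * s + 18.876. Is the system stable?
Routh array:
s^3: [1, 24.53]; s^2: [9, 18.876]; s^1: [22.4327]; s^0: [18.876]
First column: [1, 9, 22.4327, 18.876]. Sign changes = 0.
Yes, stable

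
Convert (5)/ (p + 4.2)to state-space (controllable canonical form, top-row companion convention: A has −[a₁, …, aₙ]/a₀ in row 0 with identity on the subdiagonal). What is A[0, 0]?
Reachable canonical form for den = p + 4.2: top row of A = -[a₁,a₂,...,aₙ]/a₀, ones on the subdiagonal, zeros elsewhere.
A = [[-4.2]].
A[0,0] = -4.2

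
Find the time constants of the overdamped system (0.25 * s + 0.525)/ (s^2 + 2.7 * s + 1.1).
Overdamped: real poles at -0.5, -2.2. τ = -1/pole → τ₁ = 2, τ₂ = 0.4545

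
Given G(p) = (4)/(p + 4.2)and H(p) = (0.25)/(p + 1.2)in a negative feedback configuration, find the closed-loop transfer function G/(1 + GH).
Closed-loop T = G/(1+GH).
Numerator: G_num * H_den = 4*p + 4.8.
Denominator: G_den * H_den + G_num * H_num = (p^2 + 5.4*p + 5.04) + (1) = p^2 + 5.4*p + 6.04.
T(p) = (4*p + 4.8)/(p^2 + 5.4*p + 6.04)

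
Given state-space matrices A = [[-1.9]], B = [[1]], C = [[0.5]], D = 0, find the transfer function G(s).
G(s) = C(sI - A)⁻¹B + D.
Characteristic polynomial det(sI - A) = s + 1.9.
Numerator from C·adj(sI-A)·B + D·det(sI-A) = 0.5.
G(s) = (0.5)/(s + 1.9)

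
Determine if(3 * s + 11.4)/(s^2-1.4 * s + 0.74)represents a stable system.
Denominator: s^2 - 1.4*s + 0.74. Poles: 0.7 + 0.5j, 0.7 - 0.5j. All Re(p)<0: No (unstable)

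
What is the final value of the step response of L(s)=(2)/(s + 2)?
FVT: lim_{t→∞} y(t) = lim_{s→0} s*Y(s) where Y(s) = L(s)/s.
= lim_{s→0} L(s) = L(0) = num(0)/den(0) = 2/2 = 1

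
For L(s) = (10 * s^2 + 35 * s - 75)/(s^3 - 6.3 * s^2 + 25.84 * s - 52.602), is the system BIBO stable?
Denominator: s^3 - 6.3*s^2 + 25.84*s - 52.602 = (s - 3.3)(s^2 - 3*s + 15.94). Poles: 1.5 + 3.7j, 1.5 - 3.7j, 3.3. All Re(p)<0: No (unstable)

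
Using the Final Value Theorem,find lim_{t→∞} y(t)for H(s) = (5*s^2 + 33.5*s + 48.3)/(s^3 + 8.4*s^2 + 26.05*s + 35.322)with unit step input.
FVT: lim_{t→∞} y(t) = lim_{s→0} s*Y(s) where Y(s) = H(s)/s.
= lim_{s→0} H(s) = H(0) = num(0)/den(0) = 48.3/35.322 = 1.367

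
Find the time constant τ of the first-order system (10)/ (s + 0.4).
First-order system: τ = -1/pole. Pole = -0.4. τ = -1/(-0.4) = 2.5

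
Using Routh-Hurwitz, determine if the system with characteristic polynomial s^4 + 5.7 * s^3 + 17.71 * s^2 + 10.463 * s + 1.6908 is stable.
Routh array:
s^4: [1, 17.71, 1.6908]; s^3: [5.7, 10.463]; s^2: [15.8744, 1.6908]; s^1: [9.85589]; s^0: [1.6908]
First column: [1, 5.7, 15.8744, 9.85589, 1.6908]. Sign changes = 0.
Yes, stable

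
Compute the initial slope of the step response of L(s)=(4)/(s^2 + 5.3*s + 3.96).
IVT: y'(0⁺) = lim_{s→∞} s²·Y(s) = lim_{s→∞} s·L(s).
deg(num) = 0, deg(den) = 2, relative degree = 2 ≥ 2, so s·L(s) → 0. Initial slope = 0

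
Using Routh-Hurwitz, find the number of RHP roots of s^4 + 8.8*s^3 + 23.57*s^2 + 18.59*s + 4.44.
Routh array:
s^4: [1, 23.57, 4.44]; s^3: [8.8, 18.59]; s^2: [21.4575, 4.44]; s^1: [16.7691]; s^0: [4.44]
First column: [1, 8.8, 21.4575, 16.7691, 4.44]. Sign changes = RHP roots = 0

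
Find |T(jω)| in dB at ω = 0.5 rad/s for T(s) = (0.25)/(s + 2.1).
Substitute s = j*0.5: T(j0.5) = 0.112661 - 0.026824j.
|T(j0.5)| = sqrt(Re² + Im²) = 0.1158.
20*log₁₀(0.1158) = -18.73 dB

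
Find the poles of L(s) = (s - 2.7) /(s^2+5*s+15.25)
Set denominator = 0: s^2 + 5*s + 15.25 = 0 → Poles: -2.5 + 3j, -2.5 - 3j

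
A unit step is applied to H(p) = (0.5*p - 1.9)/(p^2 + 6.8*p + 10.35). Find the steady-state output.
FVT: lim_{t→∞} y(t) = lim_{p→0} p*Y(p) where Y(p) = H(p)/p.
= lim_{p→0} H(p) = H(0) = num(0)/den(0) = -1.9/10.35 = -0.1836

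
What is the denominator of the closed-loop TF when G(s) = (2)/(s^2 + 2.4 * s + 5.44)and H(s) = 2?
Characteristic poly = G_den * H_den + G_num * H_num = (s^2 + 2.4*s + 5.44) + (4) = s^2 + 2.4*s + 9.44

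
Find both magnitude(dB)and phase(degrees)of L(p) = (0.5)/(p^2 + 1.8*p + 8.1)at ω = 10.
Substitute p = j*10: L(j10) = -0.00523969 - 0.00102627j.
|L| = 20*log₁₀(sqrt(Re²+Im²)) = -45.45 dB.
∠L = atan2(Im, Re) = -168.92°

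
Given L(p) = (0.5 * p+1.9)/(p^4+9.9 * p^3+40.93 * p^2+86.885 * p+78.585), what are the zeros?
Set numerator = 0: 0.5*p + 1.9 = 0 → Zeros: -3.8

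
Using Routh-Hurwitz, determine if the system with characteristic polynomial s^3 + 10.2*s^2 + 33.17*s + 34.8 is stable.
Routh array:
s^3: [1, 33.17]; s^2: [10.2, 34.8]; s^1: [29.7582]; s^0: [34.8]
First column: [1, 10.2, 29.7582, 34.8]. Sign changes = 0.
Yes, stable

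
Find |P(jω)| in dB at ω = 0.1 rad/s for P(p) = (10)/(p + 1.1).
Substitute p = j*0.1: P(j0.1) = 9.01639 - 0.819672j.
|P(j0.1)| = sqrt(Re² + Im²) = 9.054.
20*log₁₀(9.054) = 19.14 dB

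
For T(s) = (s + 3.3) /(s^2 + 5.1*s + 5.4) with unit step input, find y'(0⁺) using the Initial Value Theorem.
IVT: y'(0⁺) = lim_{s→∞} s²·Y(s) = lim_{s→∞} s·T(s).
deg(num) = 1, deg(den) = 2, relative degree = 1, so s·T(s) → (leading num)/(leading den) = 1/1 = 1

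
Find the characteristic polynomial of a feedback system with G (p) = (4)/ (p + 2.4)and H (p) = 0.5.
Characteristic poly = G_den * H_den + G_num * H_num = (p + 2.4) + (2) = p + 4.4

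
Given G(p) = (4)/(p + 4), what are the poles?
Set denominator = 0: p + 4 = 0 → Poles: -4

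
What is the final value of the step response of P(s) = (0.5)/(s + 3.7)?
FVT: lim_{t→∞} y(t) = lim_{s→0} s*Y(s) where Y(s) = P(s)/s.
= lim_{s→0} P(s) = P(0) = num(0)/den(0) = 0.5/3.7 = 0.1351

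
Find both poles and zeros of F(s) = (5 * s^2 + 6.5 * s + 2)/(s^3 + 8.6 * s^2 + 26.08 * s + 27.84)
Set denominator = 0: s^3 + 8.6*s^2 + 26.08*s + 27.84 = (s + 3)(s^2 + 5.6*s + 9.28) = 0 → Poles: -2.8 + 1.2j, -2.8 - 1.2j, -3
Set numerator = 0: 5*s^2 + 6.5*s + 2 = 5*(s + 0.8)(s + 0.5) = 0 → Zeros: -0.5, -0.8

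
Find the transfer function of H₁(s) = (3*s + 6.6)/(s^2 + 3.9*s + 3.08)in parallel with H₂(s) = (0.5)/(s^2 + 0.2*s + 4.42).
Parallel: H = H₁ + H₂ = (n₁·d₂ + n₂·d₁)/(d₁·d₂).
n₁·d₂ = 3*s^3 + 7.2*s^2 + 14.58*s + 29.172. n₂·d₁ = 0.5*s^2 + 1.95*s + 1.54. Sum = 3*s^3 + 7.7*s^2 + 16.53*s + 30.712. d₁·d₂ = s^4 + 4.1*s^3 + 8.28*s^2 + 17.854*s + 13.6136.
H(s) = (3*s^3 + 7.7*s^2 + 16.53*s + 30.712)/(s^4 + 4.1*s^3 + 8.28*s^2 + 17.854*s + 13.6136)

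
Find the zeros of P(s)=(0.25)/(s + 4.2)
Numerator is a nonzero constant (0.25) → Zeros: none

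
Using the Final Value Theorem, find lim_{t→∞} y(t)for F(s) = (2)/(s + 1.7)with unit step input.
FVT: lim_{t→∞} y(t) = lim_{s→0} s*Y(s) where Y(s) = F(s)/s.
= lim_{s→0} F(s) = F(0) = num(0)/den(0) = 2/1.7 = 1.176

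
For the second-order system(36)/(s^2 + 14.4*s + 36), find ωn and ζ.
Standard form: ωn²/(s²+2ζωn·s+ωn²).
const=36=ωn² → ωn=6, s coeff=14.4=2ζωn → ζ=1.2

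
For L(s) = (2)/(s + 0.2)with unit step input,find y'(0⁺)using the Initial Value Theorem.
IVT: y'(0⁺) = lim_{s→∞} s²·Y(s) = lim_{s→∞} s·L(s).
deg(num) = 0, deg(den) = 1, relative degree = 1, so s·L(s) → (leading num)/(leading den) = 2/1 = 2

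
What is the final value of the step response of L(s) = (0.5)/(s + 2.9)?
FVT: lim_{t→∞} y(t) = lim_{s→0} s*Y(s) where Y(s) = L(s)/s.
= lim_{s→0} L(s) = L(0) = num(0)/den(0) = 0.5/2.9 = 0.1724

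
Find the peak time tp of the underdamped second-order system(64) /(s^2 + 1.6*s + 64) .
Standard form: ωn²/(s²+2ζωn·s+ωn²) → ωn = 8, ζ = 0.1.
ωd = ωn·√(1-ζ²) = 8·√(1-0.1²) = 7.96.
tp = π/ωd = π/7.96 = 0.3947 s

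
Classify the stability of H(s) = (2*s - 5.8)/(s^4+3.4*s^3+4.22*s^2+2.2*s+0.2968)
Denominator: s^4 + 3.4*s^3 + 4.22*s^2 + 2.2*s + 0.2968 = (s + 1.4)(s + 0.2)(s^2 + 1.8*s + 1.06). Poles: -0.2, -0.9 + 0.5j, -0.9 - 0.5j, -1.4. Stable (all poles in LHP)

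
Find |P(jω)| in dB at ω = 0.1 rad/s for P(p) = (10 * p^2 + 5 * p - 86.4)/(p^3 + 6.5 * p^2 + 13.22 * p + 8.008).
Substitute p = j*0.1: P(j0.1) = -10.5868 + 1.82364j.
|P(j0.1)| = sqrt(Re² + Im²) = 10.74.
20*log₁₀(10.74) = 20.62 dB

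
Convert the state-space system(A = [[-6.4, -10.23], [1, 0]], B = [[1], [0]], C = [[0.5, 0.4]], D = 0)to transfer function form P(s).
P(s) = C(sI - A)⁻¹B + D.
Characteristic polynomial det(sI - A) = s^2 + 6.4*s + 10.23.
Numerator from C·adj(sI-A)·B + D·det(sI-A) = 0.5*s + 0.4.
P(s) = (0.5*s + 0.4)/(s^2 + 6.4*s + 10.23)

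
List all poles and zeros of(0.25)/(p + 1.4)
Set denominator = 0: p + 1.4 = 0 → Poles: -1.4
Numerator is a nonzero constant (0.25) → Zeros: none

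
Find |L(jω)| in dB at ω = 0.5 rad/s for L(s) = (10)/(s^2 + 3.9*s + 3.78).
Substitute s = j*0.5: L(j0.5) = 2.17052 - 1.19901j.
|L(j0.5)| = sqrt(Re² + Im²) = 2.48.
20*log₁₀(2.48) = 7.89 dB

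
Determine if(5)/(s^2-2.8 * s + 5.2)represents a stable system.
Denominator: s^2 - 2.8*s + 5.2. Poles: 1.4 + 1.8j, 1.4 - 1.8j. All Re(p)<0: No (unstable)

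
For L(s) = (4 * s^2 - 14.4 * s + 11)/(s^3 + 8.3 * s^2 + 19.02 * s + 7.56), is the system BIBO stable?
Denominator: s^3 + 8.3*s^2 + 19.02*s + 7.56 = (s + 0.5)(s + 3.6)(s + 4.2). Poles: -0.5, -3.6, -4.2. All Re(p)<0: Yes (stable)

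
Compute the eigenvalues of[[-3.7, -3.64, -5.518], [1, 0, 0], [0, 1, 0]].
Eigenvalues solve det(λI - A) = 0.
Characteristic polynomial: λ^3 + 3.7*λ^2 + 3.64*λ + 5.518 = 0.
Factor: (λ + 3.1)(λ^2 + 0.6*λ + 1.78) = 0.
Roots: -0.3 + 1.3j, -0.3 - 1.3j, -3.1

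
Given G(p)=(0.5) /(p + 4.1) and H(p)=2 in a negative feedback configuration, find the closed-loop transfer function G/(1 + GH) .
Closed-loop T = G/(1+GH).
Numerator: G_num * H_den = 0.5.
Denominator: G_den * H_den + G_num * H_num = (p + 4.1) + (1) = p + 5.1.
T(p) = (0.5)/(p + 5.1)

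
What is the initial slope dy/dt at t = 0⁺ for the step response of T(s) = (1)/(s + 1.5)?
IVT: y'(0⁺) = lim_{s→∞} s²·Y(s) = lim_{s→∞} s·T(s).
deg(num) = 0, deg(den) = 1, relative degree = 1, so s·T(s) → (leading num)/(leading den) = 1/1 = 1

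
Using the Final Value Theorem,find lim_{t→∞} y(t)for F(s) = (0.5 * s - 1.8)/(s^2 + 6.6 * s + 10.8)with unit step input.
FVT: lim_{t→∞} y(t) = lim_{s→0} s*Y(s) where Y(s) = F(s)/s.
= lim_{s→0} F(s) = F(0) = num(0)/den(0) = -1.8/10.8 = -0.1667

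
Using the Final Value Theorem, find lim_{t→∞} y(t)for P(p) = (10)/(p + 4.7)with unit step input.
FVT: lim_{t→∞} y(t) = lim_{p→0} p*Y(p) where Y(p) = P(p)/p.
= lim_{p→0} P(p) = P(0) = num(0)/den(0) = 10/4.7 = 2.128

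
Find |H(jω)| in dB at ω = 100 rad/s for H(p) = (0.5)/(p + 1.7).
Substitute p = j*100: H(j100) = 8.49754e-05 - 0.00499856j.
|H(j100)| = sqrt(Re² + Im²) = 0.004999.
20*log₁₀(0.004999) = -46.02 dB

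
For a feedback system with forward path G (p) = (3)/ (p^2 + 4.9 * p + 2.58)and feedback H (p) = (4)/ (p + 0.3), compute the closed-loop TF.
Closed-loop T = G/(1+GH).
Numerator: G_num * H_den = 3*p + 0.9.
Denominator: G_den * H_den + G_num * H_num = (p^3 + 5.2*p^2 + 4.05*p + 0.774) + (12) = p^3 + 5.2*p^2 + 4.05*p + 12.774.
T(p) = (3*p + 0.9)/(p^3 + 5.2*p^2 + 4.05*p + 12.774)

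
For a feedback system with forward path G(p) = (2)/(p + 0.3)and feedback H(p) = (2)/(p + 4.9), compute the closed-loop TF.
Closed-loop T = G/(1+GH).
Numerator: G_num * H_den = 2*p + 9.8.
Denominator: G_den * H_den + G_num * H_num = (p^2 + 5.2*p + 1.47) + (4) = p^2 + 5.2*p + 5.47.
T(p) = (2*p + 9.8)/(p^2 + 5.2*p + 5.47)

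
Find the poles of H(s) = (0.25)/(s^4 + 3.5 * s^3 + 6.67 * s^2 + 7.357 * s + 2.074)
Set denominator = 0: s^4 + 3.5*s^3 + 6.67*s^2 + 7.357*s + 2.074 = (s + 0.4)(s + 1.7)(s^2 + 1.4*s + 3.05) = 0 → Poles: -0.4, -0.7 + 1.6j, -0.7 - 1.6j, -1.7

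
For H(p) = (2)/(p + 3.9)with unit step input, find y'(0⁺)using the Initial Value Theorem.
IVT: y'(0⁺) = lim_{p→∞} p²·Y(p) = lim_{p→∞} p·H(p).
deg(num) = 0, deg(den) = 1, relative degree = 1, so p·H(p) → (leading num)/(leading den) = 2/1 = 2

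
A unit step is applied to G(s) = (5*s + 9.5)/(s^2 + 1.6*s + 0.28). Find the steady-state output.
FVT: lim_{t→∞} y(t) = lim_{s→0} s*Y(s) where Y(s) = G(s)/s.
= lim_{s→0} G(s) = G(0) = num(0)/den(0) = 9.5/0.28 = 33.93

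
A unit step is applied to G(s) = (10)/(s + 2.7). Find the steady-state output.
FVT: lim_{t→∞} y(t) = lim_{s→0} s*Y(s) where Y(s) = G(s)/s.
= lim_{s→0} G(s) = G(0) = num(0)/den(0) = 10/2.7 = 3.704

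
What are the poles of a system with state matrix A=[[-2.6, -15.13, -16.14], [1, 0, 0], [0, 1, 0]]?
Eigenvalues solve det(λI - A) = 0.
Characteristic polynomial: λ^3 + 2.6*λ^2 + 15.13*λ + 16.14 = 0.
Factor: (λ + 1.2)(λ^2 + 1.4*λ + 13.45) = 0.
Roots: -0.7 + 3.6j, -0.7 - 3.6j, -1.2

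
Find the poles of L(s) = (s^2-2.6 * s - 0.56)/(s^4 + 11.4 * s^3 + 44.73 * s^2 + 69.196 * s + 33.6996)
Set denominator = 0: s^4 + 11.4*s^3 + 44.73*s^2 + 69.196*s + 33.6996 = (s + 0.9)(s + 3.7)(s + 4.6)(s + 2.2) = 0 → Poles: -0.9, -2.2, -3.7, -4.6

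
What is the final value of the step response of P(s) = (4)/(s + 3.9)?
FVT: lim_{t→∞} y(t) = lim_{s→0} s*Y(s) where Y(s) = P(s)/s.
= lim_{s→0} P(s) = P(0) = num(0)/den(0) = 4/3.9 = 1.026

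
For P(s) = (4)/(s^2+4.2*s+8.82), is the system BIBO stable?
Denominator: s^2 + 4.2*s + 8.82. Poles: -2.1 + 2.1j, -2.1 - 2.1j. All Re(p)<0: Yes (stable)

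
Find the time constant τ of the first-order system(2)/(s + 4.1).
First-order system: τ = -1/pole. Pole = -4.1. τ = -1/(-4.1) = 0.2439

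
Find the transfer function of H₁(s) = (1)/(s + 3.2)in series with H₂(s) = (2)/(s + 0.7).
Series: H = H₁ · H₂ = (n₁·n₂)/(d₁·d₂).
Num: n₁·n₂ = 2. Den: d₁·d₂ = s^2 + 3.9*s + 2.24.
H(s) = (2)/(s^2 + 3.9*s + 2.24)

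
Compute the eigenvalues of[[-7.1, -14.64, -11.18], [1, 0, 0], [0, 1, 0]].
Eigenvalues solve det(λI - A) = 0.
Characteristic polynomial: λ^3 + 7.1*λ^2 + 14.64*λ + 11.18 = 0.
Factor: (λ + 4.3)(λ^2 + 2.8*λ + 2.6) = 0.
Roots: -1.4 + 0.8j, -1.4 - 0.8j, -4.3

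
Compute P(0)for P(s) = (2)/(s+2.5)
DC gain = P(0) = num(0)/den(0) = 2/2.5 = 0.8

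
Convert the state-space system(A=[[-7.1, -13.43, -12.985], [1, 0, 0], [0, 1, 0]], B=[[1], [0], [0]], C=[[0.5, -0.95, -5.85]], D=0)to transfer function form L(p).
L(p) = C(pI - A)⁻¹B + D.
Characteristic polynomial det(pI - A) = p^3 + 7.1*p^2 + 13.43*p + 12.985.
Numerator from C·adj(pI-A)·B + D·det(pI-A) = 0.5*p^2 - 0.95*p - 5.85.
L(p) = (0.5*p^2 - 0.95*p - 5.85)/(p^3 + 7.1*p^2 + 13.43*p + 12.985)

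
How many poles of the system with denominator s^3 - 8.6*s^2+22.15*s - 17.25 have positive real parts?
s^3 - 8.6*s^2 + 22.15*s - 17.25 = (s - 1.5)(s - 2.5)(s - 4.6). Poles: 1.5, 2.5, 4.6. RHP poles (Re>0): 3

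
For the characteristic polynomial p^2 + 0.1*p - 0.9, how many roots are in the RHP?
p^2 + 0.1*p - 0.9 = (p - 0.9)(p + 1). Poles: -1, 0.9. RHP poles (Re>0): 1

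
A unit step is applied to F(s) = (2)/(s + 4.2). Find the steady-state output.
FVT: lim_{t→∞} y(t) = lim_{s→0} s*Y(s) where Y(s) = F(s)/s.
= lim_{s→0} F(s) = F(0) = num(0)/den(0) = 2/4.2 = 0.4762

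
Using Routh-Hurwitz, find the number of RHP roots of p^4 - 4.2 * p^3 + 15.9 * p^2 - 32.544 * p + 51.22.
Routh array:
p^4: [1, 15.9, 51.22]; p^3: [-4.2, -32.544]; p^2: [8.15143, 51.22]; p^1: [-6.15304]; p^0: [51.22]
First column: [1, -4.2, 8.15143, -6.15304, 51.22]. Sign changes = RHP roots = 4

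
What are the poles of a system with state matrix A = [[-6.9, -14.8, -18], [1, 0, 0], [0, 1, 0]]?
Eigenvalues solve det(λI - A) = 0.
Characteristic polynomial: λ^3 + 6.9*λ^2 + 14.8*λ + 18 = 0.
Factor: (λ + 4.5)(λ^2 + 2.4*λ + 4) = 0.
Roots: -1.2 + 1.6j, -1.2 - 1.6j, -4.5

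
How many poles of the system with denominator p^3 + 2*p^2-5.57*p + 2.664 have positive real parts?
p^3 + 2*p^2 - 5.57*p + 2.664 = (p - 0.9)(p - 0.8)(p + 3.7). Poles: -3.7, 0.8, 0.9. RHP poles (Re>0): 2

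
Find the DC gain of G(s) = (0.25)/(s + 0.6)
DC gain = G(0) = num(0)/den(0) = 0.25/0.6 = 0.4167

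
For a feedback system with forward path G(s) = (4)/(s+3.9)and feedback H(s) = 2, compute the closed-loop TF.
Closed-loop T = G/(1+GH).
Numerator: G_num * H_den = 4.
Denominator: G_den * H_den + G_num * H_num = (s + 3.9) + (8) = s + 11.9.
T(s) = (4)/(s + 11.9)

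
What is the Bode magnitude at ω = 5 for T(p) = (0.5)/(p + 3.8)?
Substitute p = j*5: T(j5) = 0.0481744 - 0.0633874j.
|T(j5)| = sqrt(Re² + Im²) = 0.07962.
20*log₁₀(0.07962) = -21.98 dB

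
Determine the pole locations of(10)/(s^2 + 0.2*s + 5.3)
Set denominator = 0: s^2 + 0.2*s + 5.3 = 0 → Poles: -0.1 + 2.3j, -0.1 - 2.3j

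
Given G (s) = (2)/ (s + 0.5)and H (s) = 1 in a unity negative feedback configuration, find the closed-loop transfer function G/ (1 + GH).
Closed-loop T = G/(1+GH).
Numerator: G_num * H_den = 2.
Denominator: G_den * H_den + G_num * H_num = (s + 0.5) + (2) = s + 2.5.
T(s) = (2)/(s + 2.5)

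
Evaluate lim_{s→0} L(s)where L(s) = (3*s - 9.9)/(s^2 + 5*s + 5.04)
DC gain = L(0) = num(0)/den(0) = -9.9/5.04 = -1.964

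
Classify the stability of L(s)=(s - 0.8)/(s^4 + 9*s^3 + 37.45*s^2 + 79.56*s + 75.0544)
Denominator: s^4 + 9*s^3 + 37.45*s^2 + 79.56*s + 75.0544 = (s^2 + 5*s + 7.69)(s^2 + 4*s + 9.76). Poles: -2 + 2.4j, -2 - 2.4j, -2.5 + 1.2j, -2.5 - 1.2j. Stable (all poles in LHP)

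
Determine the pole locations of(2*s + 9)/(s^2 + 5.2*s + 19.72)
Set denominator = 0: s^2 + 5.2*s + 19.72 = 0 → Poles: -2.6 + 3.6j, -2.6 - 3.6j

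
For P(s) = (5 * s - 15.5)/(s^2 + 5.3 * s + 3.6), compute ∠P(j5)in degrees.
Substitute s = j*5: P(j5) = 0.856914 - 0.107093j.
∠P(j5) = atan2(Im, Re) = atan2(-0.107093, 0.856914) = -7.12°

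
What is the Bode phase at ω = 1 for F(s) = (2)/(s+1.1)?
Substitute s = j*1: F(j1) = 0.995475 - 0.904977j.
∠F(j1) = atan2(Im, Re) = atan2(-0.904977, 0.995475) = -42.27°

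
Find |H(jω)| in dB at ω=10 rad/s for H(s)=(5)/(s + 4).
Substitute s = j*10: H(j10) = 0.172414 - 0.431034j.
|H(j10)| = sqrt(Re² + Im²) = 0.4642.
20*log₁₀(0.4642) = -6.67 dB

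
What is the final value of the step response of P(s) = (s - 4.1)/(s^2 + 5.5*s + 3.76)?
FVT: lim_{t→∞} y(t) = lim_{s→0} s*Y(s) where Y(s) = P(s)/s.
= lim_{s→0} P(s) = P(0) = num(0)/den(0) = -4.1/3.76 = -1.09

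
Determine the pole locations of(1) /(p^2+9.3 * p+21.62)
Set denominator = 0: p^2 + 9.3*p + 21.62 = (p + 4.7)(p + 4.6) = 0 → Poles: -4.6, -4.7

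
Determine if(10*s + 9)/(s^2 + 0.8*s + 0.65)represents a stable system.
Denominator: s^2 + 0.8*s + 0.65. Poles: -0.4 + 0.7j, -0.4 - 0.7j. All Re(p)<0: Yes (stable)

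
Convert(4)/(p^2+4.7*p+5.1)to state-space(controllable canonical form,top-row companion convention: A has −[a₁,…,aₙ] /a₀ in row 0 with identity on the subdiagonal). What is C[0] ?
Reachable canonical form: C = numerator coefficients (right-aligned, zero-padded to length n).
num = 4, C = [[0, 4]].
C[0] = 0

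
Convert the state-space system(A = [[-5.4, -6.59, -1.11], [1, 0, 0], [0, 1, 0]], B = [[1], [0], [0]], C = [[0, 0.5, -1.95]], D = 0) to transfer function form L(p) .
L(p) = C(pI - A)⁻¹B + D.
Characteristic polynomial det(pI - A) = p^3 + 5.4*p^2 + 6.59*p + 1.11.
Numerator from C·adj(pI-A)·B + D·det(pI-A) = 0.5*p - 1.95.
L(p) = (0.5*p - 1.95)/(p^3 + 5.4*p^2 + 6.59*p + 1.11)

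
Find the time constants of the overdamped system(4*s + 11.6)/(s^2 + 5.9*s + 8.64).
Overdamped: real poles at -3.2, -2.7. τ = -1/pole → τ₁ = 0.3125, τ₂ = 0.3704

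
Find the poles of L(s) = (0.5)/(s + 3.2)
Set denominator = 0: s + 3.2 = 0 → Poles: -3.2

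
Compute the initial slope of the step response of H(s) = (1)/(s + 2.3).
IVT: y'(0⁺) = lim_{s→∞} s²·Y(s) = lim_{s→∞} s·H(s).
deg(num) = 0, deg(den) = 1, relative degree = 1, so s·H(s) → (leading num)/(leading den) = 1/1 = 1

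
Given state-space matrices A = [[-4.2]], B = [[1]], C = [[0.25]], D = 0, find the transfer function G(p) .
G(p) = C(pI - A)⁻¹B + D.
Characteristic polynomial det(pI - A) = p + 4.2.
Numerator from C·adj(pI-A)·B + D·det(pI-A) = 0.25.
G(p) = (0.25)/(p + 4.2)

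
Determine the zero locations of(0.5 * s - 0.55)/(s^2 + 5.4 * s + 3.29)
Set numerator = 0: 0.5*s - 0.55 = 0 → Zeros: 1.1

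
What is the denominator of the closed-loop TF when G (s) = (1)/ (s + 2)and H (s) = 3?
Characteristic poly = G_den * H_den + G_num * H_num = (s + 2) + (3) = s + 5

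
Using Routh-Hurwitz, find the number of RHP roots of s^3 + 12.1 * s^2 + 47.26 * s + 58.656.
Routh array:
s^3: [1, 47.26]; s^2: [12.1, 58.656]; s^1: [42.4124]; s^0: [58.656]
First column: [1, 12.1, 42.4124, 58.656]. Sign changes = RHP roots = 0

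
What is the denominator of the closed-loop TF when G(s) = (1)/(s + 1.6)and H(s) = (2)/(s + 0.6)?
Characteristic poly = G_den * H_den + G_num * H_num = (s^2 + 2.2*s + 0.96) + (2) = s^2 + 2.2*s + 2.96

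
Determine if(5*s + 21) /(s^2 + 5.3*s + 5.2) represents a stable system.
Denominator: s^2 + 5.3*s + 5.2 = (s + 4)(s + 1.3). Poles: -1.3, -4. All Re(p)<0: Yes (stable)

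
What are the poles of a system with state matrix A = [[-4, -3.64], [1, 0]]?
Eigenvalues solve det(λI - A) = 0.
Characteristic polynomial: λ^2 + 4*λ + 3.64 = 0.
Factor: (λ + 1.4)(λ + 2.6) = 0.
Roots: -1.4, -2.6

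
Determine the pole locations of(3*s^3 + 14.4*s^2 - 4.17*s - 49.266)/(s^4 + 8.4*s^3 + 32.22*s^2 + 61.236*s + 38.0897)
Set denominator = 0: s^4 + 8.4*s^3 + 32.22*s^2 + 61.236*s + 38.0897 = (s + 3.1)(s + 1.1)(s^2 + 4.2*s + 11.17) = 0 → Poles: -1.1, -2.1 + 2.6j, -2.1 - 2.6j, -3.1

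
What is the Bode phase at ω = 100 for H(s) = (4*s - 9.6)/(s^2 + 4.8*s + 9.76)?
Substitute s = j*100: H(j100) = 0.00287805 - 0.0399008j.
∠H(j100) = atan2(Im, Re) = atan2(-0.0399008, 0.00287805) = -85.87°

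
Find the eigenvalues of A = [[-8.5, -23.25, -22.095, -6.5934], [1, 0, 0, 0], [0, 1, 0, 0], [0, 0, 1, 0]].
Eigenvalues solve det(λI - A) = 0.
Characteristic polynomial: λ^4 + 8.5*λ^3 + 23.25*λ^2 + 22.095*λ + 6.5934 = 0.
Factor: (λ + 0.9)(λ + 3.7)(λ + 3.3)(λ + 0.6) = 0.
Roots: -0.6, -0.9, -3.3, -3.7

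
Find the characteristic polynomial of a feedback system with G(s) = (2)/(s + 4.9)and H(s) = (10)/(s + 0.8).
Characteristic poly = G_den * H_den + G_num * H_num = (s^2 + 5.7*s + 3.92) + (20) = s^2 + 5.7*s + 23.92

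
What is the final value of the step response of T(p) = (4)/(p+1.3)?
FVT: lim_{t→∞} y(t) = lim_{p→0} p*Y(p) where Y(p) = T(p)/p.
= lim_{p→0} T(p) = T(0) = num(0)/den(0) = 4/1.3 = 3.077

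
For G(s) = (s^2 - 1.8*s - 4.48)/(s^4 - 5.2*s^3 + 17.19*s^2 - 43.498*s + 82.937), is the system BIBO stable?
Denominator: s^4 - 5.2*s^3 + 17.19*s^2 - 43.498*s + 82.937 = (s^2 - 5.4*s + 9.85)(s^2 + 0.2*s + 8.42). Poles: -0.1 + 2.9j, -0.1 - 2.9j, 2.7 + 1.6j, 2.7 - 1.6j. All Re(p)<0: No (unstable)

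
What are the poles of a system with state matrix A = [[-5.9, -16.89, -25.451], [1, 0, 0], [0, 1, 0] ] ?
Eigenvalues solve det(λI - A) = 0.
Characteristic polynomial: λ^3 + 5.9*λ^2 + 16.89*λ + 25.451 = 0.
Factor: (λ + 3.1)(λ^2 + 2.8*λ + 8.21) = 0.
Roots: -1.4 + 2.5j, -1.4 - 2.5j, -3.1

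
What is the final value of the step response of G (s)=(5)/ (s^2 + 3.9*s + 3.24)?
FVT: lim_{t→∞} y(t) = lim_{s→0} s*Y(s) where Y(s) = G(s)/s.
= lim_{s→0} G(s) = G(0) = num(0)/den(0) = 5/3.24 = 1.543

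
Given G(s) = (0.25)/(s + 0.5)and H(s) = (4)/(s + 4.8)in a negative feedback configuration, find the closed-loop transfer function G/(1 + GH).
Closed-loop T = G/(1+GH).
Numerator: G_num * H_den = 0.25*s + 1.2.
Denominator: G_den * H_den + G_num * H_num = (s^2 + 5.3*s + 2.4) + (1) = s^2 + 5.3*s + 3.4.
T(s) = (0.25*s + 1.2)/(s^2 + 5.3*s + 3.4)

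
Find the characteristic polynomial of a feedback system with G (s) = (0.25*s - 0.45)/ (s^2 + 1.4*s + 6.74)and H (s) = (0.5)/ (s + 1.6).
Characteristic poly = G_den * H_den + G_num * H_num = (s^3 + 3*s^2 + 8.98*s + 10.784) + (0.125*s - 0.225) = s^3 + 3*s^2 + 9.105*s + 10.559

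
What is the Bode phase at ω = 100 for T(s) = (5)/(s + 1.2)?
Substitute s = j*100: T(j100) = 0.000599914 - 0.0499928j.
∠T(j100) = atan2(Im, Re) = atan2(-0.0499928, 0.000599914) = -89.31°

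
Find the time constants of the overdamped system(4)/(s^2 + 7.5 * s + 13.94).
Overdamped: real poles at -4.1, -3.4. τ = -1/pole → τ₁ = 0.2439, τ₂ = 0.2941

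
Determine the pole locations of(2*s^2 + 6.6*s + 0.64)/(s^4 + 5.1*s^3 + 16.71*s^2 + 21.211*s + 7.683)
Set denominator = 0: s^4 + 5.1*s^3 + 16.71*s^2 + 21.211*s + 7.683 = (s + 1.3)(s + 0.6)(s^2 + 3.2*s + 9.85) = 0 → Poles: -0.6, -1.3, -1.6 + 2.7j, -1.6 - 2.7j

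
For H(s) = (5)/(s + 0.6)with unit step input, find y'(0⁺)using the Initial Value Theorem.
IVT: y'(0⁺) = lim_{s→∞} s²·Y(s) = lim_{s→∞} s·H(s).
deg(num) = 0, deg(den) = 1, relative degree = 1, so s·H(s) → (leading num)/(leading den) = 5/1 = 5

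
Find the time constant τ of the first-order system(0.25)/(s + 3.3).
First-order system: τ = -1/pole. Pole = -3.3. τ = -1/(-3.3) = 0.303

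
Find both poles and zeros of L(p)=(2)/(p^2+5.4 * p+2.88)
Set denominator = 0: p^2 + 5.4*p + 2.88 = (p + 0.6)(p + 4.8) = 0 → Poles: -0.6, -4.8
Numerator is a nonzero constant (2) → Zeros: none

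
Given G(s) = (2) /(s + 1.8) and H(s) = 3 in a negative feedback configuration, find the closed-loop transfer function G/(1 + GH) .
Closed-loop T = G/(1+GH).
Numerator: G_num * H_den = 2.
Denominator: G_den * H_den + G_num * H_num = (s + 1.8) + (6) = s + 7.8.
T(s) = (2)/(s + 7.8)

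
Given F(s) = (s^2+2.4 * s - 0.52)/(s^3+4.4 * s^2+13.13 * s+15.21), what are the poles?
Set denominator = 0: s^3 + 4.4*s^2 + 13.13*s + 15.21 = (s + 1.8)(s^2 + 2.6*s + 8.45) = 0 → Poles: -1.3 + 2.6j, -1.3 - 2.6j, -1.8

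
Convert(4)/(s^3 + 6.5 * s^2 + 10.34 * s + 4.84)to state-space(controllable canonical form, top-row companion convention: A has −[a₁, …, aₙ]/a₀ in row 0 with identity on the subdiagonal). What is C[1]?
Reachable canonical form: C = numerator coefficients (right-aligned, zero-padded to length n).
num = 4, C = [[0, 0, 4]].
C[1] = 0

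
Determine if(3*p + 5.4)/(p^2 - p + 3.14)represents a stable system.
Denominator: p^2 - p + 3.14. Poles: 0.5 + 1.7j, 0.5 - 1.7j. All Re(p)<0: No (unstable)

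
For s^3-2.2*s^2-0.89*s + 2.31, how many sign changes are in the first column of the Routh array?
Routh array:
s^3: [1, -0.89]; s^2: [-2.2, 2.31]; s^1: [0.16]; s^0: [2.31]
First column: [1, -2.2, 0.16, 2.31]. Sign changes = 2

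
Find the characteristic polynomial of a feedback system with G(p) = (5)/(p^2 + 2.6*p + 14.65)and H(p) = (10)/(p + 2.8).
Characteristic poly = G_den * H_den + G_num * H_num = (p^3 + 5.4*p^2 + 21.93*p + 41.02) + (50) = p^3 + 5.4*p^2 + 21.93*p + 91.02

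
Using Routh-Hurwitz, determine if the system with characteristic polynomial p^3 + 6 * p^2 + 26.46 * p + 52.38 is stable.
Routh array:
p^3: [1, 26.46]; p^2: [6, 52.38]; p^1: [17.73]; p^0: [52.38]
First column: [1, 6, 17.73, 52.38]. Sign changes = 0.
Yes, stable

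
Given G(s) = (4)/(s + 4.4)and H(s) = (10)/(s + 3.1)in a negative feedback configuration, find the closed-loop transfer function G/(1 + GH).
Closed-loop T = G/(1+GH).
Numerator: G_num * H_den = 4*s + 12.4.
Denominator: G_den * H_den + G_num * H_num = (s^2 + 7.5*s + 13.64) + (40) = s^2 + 7.5*s + 53.64.
T(s) = (4*s + 12.4)/(s^2 + 7.5*s + 53.64)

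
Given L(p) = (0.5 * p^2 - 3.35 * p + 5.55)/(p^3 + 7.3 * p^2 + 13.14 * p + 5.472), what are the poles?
Set denominator = 0: p^3 + 7.3*p^2 + 13.14*p + 5.472 = (p + 4.8)(p + 0.6)(p + 1.9) = 0 → Poles: -0.6, -1.9, -4.8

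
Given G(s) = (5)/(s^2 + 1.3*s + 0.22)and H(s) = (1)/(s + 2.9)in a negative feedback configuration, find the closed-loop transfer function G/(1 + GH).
Closed-loop T = G/(1+GH).
Numerator: G_num * H_den = 5*s + 14.5.
Denominator: G_den * H_den + G_num * H_num = (s^3 + 4.2*s^2 + 3.99*s + 0.638) + (5) = s^3 + 4.2*s^2 + 3.99*s + 5.638.
T(s) = (5*s + 14.5)/(s^3 + 4.2*s^2 + 3.99*s + 5.638)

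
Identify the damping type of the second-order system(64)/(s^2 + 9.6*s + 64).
Standard form: ωn²/(s²+2ζωn·s+ωn²) gives ωn=8, ζ=0.6.
Underdamped (ζ = 0.6 < 1)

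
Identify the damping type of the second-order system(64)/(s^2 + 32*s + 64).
Standard form: ωn²/(s²+2ζωn·s+ωn²) gives ωn=8, ζ=2.
Overdamped (ζ = 2 > 1)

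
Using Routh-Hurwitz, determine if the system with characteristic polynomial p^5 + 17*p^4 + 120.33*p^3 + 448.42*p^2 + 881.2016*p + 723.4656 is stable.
Routh array:
p^5: [1, 120.33, 881.2016]; p^4: [17, 448.42, 723.4656]; p^3: [93.9524, 838.6448]; p^2: [296.673, 723.4656]; p^1: [609.533]; p^0: [723.4656]
First column: [1, 17, 93.9524, 296.673, 609.533, 723.4656]. Sign changes = 0.
Yes, stable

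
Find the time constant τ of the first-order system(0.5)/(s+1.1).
First-order system: τ = -1/pole. Pole = -1.1. τ = -1/(-1.1) = 0.9091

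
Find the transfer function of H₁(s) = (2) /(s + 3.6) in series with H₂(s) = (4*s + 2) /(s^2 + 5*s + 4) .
Series: H = H₁ · H₂ = (n₁·n₂)/(d₁·d₂).
Num: n₁·n₂ = 8*s + 4. Den: d₁·d₂ = s^3 + 8.6*s^2 + 22*s + 14.4.
H(s) = (8*s + 4)/(s^3 + 8.6*s^2 + 22*s + 14.4)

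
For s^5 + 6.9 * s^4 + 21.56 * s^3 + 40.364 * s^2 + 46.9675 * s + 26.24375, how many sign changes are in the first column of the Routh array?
Routh array:
s^5: [1, 21.56, 46.9675]; s^4: [6.9, 40.364, 26.24375]; s^3: [15.7101, 43.1641]; s^2: [21.4061, 26.24375]; s^1: [23.9035]; s^0: [26.24375]
First column: [1, 6.9, 15.7101, 21.4061, 23.9035, 26.24375]. Sign changes = 0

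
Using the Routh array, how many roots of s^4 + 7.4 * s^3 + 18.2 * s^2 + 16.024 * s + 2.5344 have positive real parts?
Routh array:
s^4: [1, 18.2, 2.5344]; s^3: [7.4, 16.024]; s^2: [16.0346, 2.5344]; s^1: [14.8544]; s^0: [2.5344]
First column: [1, 7.4, 16.0346, 14.8544, 2.5344]. Sign changes = RHP roots = 0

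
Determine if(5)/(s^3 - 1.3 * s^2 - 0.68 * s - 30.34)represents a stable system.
Denominator: s^3 - 1.3*s^2 - 0.68*s - 30.34 = (s - 3.7)(s^2 + 2.4*s + 8.2). Poles: -1.2 + 2.6j, -1.2 - 2.6j, 3.7. All Re(p)<0: No (unstable)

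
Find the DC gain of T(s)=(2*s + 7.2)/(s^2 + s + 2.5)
DC gain = T(0) = num(0)/den(0) = 7.2/2.5 = 2.88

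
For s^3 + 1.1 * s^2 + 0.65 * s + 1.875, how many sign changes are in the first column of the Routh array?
Routh array:
s^3: [1, 0.65]; s^2: [1.1, 1.875]; s^1: [-1.05455]; s^0: [1.875]
First column: [1, 1.1, -1.05455, 1.875]. Sign changes = 2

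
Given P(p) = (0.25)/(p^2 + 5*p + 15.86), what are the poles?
Set denominator = 0: p^2 + 5*p + 15.86 = 0 → Poles: -2.5 + 3.1j, -2.5 - 3.1j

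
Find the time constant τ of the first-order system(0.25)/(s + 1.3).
First-order system: τ = -1/pole. Pole = -1.3. τ = -1/(-1.3) = 0.7692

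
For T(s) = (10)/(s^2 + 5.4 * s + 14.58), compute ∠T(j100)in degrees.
Substitute s = j*100: T(j100) = -0.00099854 - 5.39999e-05j.
∠T(j100) = atan2(Im, Re) = atan2(-5.39999e-05, -0.00099854) = -176.90°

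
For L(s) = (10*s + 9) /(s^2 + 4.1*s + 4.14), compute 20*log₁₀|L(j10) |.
Substitute s = j*10: L(j10) = 0.297812 - 0.915812j.
|L(j10)| = sqrt(Re² + Im²) = 0.963.
20*log₁₀(0.963) = -0.33 dB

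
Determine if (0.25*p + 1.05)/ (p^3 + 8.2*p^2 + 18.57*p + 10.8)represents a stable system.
Denominator: p^3 + 8.2*p^2 + 18.57*p + 10.8 = (p + 4.8)(p + 0.9)(p + 2.5). Poles: -0.9, -2.5, -4.8. All Re(p)<0: Yes (stable)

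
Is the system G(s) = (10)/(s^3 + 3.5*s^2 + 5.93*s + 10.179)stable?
Denominator: s^3 + 3.5*s^2 + 5.93*s + 10.179 = (s + 2.7)(s^2 + 0.8*s + 3.77). Poles: -0.4 + 1.9j, -0.4 - 1.9j, -2.7. All Re(p)<0: Yes (stable)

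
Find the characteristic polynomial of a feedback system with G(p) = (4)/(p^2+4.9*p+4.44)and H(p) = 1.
Characteristic poly = G_den * H_den + G_num * H_num = (p^2 + 4.9*p + 4.44) + (4) = p^2 + 4.9*p + 8.44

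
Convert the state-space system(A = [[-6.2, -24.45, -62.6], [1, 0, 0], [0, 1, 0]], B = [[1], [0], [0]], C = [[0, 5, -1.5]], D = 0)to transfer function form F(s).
F(s) = C(sI - A)⁻¹B + D.
Characteristic polynomial det(sI - A) = s^3 + 6.2*s^2 + 24.45*s + 62.6.
Numerator from C·adj(sI-A)·B + D·det(sI-A) = 5*s - 1.5.
F(s) = (5*s - 1.5)/(s^3 + 6.2*s^2 + 24.45*s + 62.6)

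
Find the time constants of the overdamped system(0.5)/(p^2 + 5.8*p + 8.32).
Overdamped: real poles at -2.6, -3.2. τ = -1/pole → τ₁ = 0.3846, τ₂ = 0.3125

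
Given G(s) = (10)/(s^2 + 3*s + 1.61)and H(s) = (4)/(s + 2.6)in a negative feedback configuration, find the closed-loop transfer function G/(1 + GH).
Closed-loop T = G/(1+GH).
Numerator: G_num * H_den = 10*s + 26.
Denominator: G_den * H_den + G_num * H_num = (s^3 + 5.6*s^2 + 9.41*s + 4.186) + (40) = s^3 + 5.6*s^2 + 9.41*s + 44.186.
T(s) = (10*s + 26)/(s^3 + 5.6*s^2 + 9.41*s + 44.186)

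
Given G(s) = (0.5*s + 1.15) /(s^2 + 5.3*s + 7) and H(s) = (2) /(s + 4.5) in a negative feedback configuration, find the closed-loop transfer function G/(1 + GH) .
Closed-loop T = G/(1+GH).
Numerator: G_num * H_den = 0.5*s^2 + 3.4*s + 5.175.
Denominator: G_den * H_den + G_num * H_num = (s^3 + 9.8*s^2 + 30.85*s + 31.5) + (s + 2.3) = s^3 + 9.8*s^2 + 31.85*s + 33.8.
T(s) = (0.5*s^2 + 3.4*s + 5.175)/(s^3 + 9.8*s^2 + 31.85*s + 33.8)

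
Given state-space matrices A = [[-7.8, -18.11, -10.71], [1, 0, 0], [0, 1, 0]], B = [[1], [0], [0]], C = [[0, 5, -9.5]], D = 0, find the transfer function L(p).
L(p) = C(pI - A)⁻¹B + D.
Characteristic polynomial det(pI - A) = p^3 + 7.8*p^2 + 18.11*p + 10.71.
Numerator from C·adj(pI-A)·B + D·det(pI-A) = 5*p - 9.5.
L(p) = (5*p - 9.5)/(p^3 + 7.8*p^2 + 18.11*p + 10.71)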